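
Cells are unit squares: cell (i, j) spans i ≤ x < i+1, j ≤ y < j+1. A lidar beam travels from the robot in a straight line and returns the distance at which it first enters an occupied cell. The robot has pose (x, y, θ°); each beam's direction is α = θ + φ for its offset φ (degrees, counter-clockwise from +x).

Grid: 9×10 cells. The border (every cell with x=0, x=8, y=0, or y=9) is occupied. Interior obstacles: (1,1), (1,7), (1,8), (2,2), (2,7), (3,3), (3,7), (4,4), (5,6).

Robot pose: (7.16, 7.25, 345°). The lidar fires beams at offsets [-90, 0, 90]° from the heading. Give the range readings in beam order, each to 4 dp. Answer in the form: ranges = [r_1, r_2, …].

ranges = [6.4705, 0.8696, 1.8117]

beam 1: φ=-90°, α=255°
  cosα=-0.2588 sinα=-0.9659 | (7,7) | tMaxX 0.6182 tMaxY 0.2588 | tΔX 3.8637 tΔY 1.0353
    t=0.2588 [y] (7,6)
    t=0.6182 [x] (6,6)
    t=1.2941 [y] (6,5)
    t=2.3294 [y] (6,4)
    t=3.3646 [y] (6,3)
    t=4.3999 [y] (6,2)
    t=4.4819 [x] (5,2)
    t=5.4352 [y] (5,1)
    t=6.4705 [y] (5,0) — stop
  → r_1 = 6.4705
beam 2: φ=0°, α=345°
  cosα=0.9659 sinα=-0.2588 | (7,7) | tMaxX 0.8696 tMaxY 0.9659 | tΔX 1.0353 tΔY 3.8637
    t=0.8696 [x] (8,7) — stop
  → r_2 = 0.8696
beam 3: φ=90°, α=75°
  cosα=0.2588 sinα=0.9659 | (7,7) | tMaxX 3.2455 tMaxY 0.7765 | tΔX 3.8637 tΔY 1.0353
    t=0.7765 [y] (7,8)
    t=1.8117 [y] (7,9) — stop
  → r_3 = 1.8117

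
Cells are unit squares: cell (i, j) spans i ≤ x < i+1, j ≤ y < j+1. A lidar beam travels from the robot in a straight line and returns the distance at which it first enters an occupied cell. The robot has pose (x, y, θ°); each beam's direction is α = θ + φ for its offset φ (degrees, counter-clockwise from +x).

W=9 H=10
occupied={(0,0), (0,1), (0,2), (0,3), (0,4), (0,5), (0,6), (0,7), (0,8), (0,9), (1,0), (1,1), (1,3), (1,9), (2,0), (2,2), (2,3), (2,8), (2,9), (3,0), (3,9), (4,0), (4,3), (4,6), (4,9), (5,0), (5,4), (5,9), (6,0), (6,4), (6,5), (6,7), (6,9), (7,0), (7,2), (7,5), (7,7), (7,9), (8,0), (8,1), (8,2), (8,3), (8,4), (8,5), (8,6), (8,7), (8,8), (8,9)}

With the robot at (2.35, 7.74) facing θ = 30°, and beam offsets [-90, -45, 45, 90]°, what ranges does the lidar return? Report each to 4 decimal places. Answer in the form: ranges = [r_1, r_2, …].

beam 1: φ=-90°, α=300°
  dir = (cos 300°, sin 300°) = (0.5000, -0.8660); from cell (2,7)
  next x-line at t=1.3000, next y-line at t=0.8545; Δt_x=2.0000, Δt_y=1.1547
    y: enter (2,6) at t=0.8545
    x: enter (3,6) at t=1.3000
    y: enter (3,5) at t=2.0092
    y: enter (3,4) at t=3.1639
    x: enter (4,4) at t=3.3000
    y: enter (4,3) at t=4.3186 ← occupied
  → r_1 = 4.3186
beam 2: φ=-45°, α=345°
  dir = (cos 345°, sin 345°) = (0.9659, -0.2588); from cell (2,7)
  next x-line at t=0.6729, next y-line at t=2.8591; Δt_x=1.0353, Δt_y=3.8637
    x: enter (3,7) at t=0.6729
    x: enter (4,7) at t=1.7082
    x: enter (5,7) at t=2.7435
    y: enter (5,6) at t=2.8591
    x: enter (6,6) at t=3.7788
    x: enter (7,6) at t=4.8140
    x: enter (8,6) at t=5.8493 ← occupied
  → r_2 = 5.8493
beam 3: φ=45°, α=75°
  dir = (cos 75°, sin 75°) = (0.2588, 0.9659); from cell (2,7)
  next x-line at t=2.5114, next y-line at t=0.2692; Δt_x=3.8637, Δt_y=1.0353
    y: enter (2,8) at t=0.2692 ← occupied
  → r_3 = 0.2692
beam 4: φ=90°, α=120°
  dir = (cos 120°, sin 120°) = (-0.5000, 0.8660); from cell (2,7)
  next x-line at t=0.7000, next y-line at t=0.3002; Δt_x=2.0000, Δt_y=1.1547
    y: enter (2,8) at t=0.3002 ← occupied
  → r_4 = 0.3002

ranges = [4.3186, 5.8493, 0.2692, 0.3002]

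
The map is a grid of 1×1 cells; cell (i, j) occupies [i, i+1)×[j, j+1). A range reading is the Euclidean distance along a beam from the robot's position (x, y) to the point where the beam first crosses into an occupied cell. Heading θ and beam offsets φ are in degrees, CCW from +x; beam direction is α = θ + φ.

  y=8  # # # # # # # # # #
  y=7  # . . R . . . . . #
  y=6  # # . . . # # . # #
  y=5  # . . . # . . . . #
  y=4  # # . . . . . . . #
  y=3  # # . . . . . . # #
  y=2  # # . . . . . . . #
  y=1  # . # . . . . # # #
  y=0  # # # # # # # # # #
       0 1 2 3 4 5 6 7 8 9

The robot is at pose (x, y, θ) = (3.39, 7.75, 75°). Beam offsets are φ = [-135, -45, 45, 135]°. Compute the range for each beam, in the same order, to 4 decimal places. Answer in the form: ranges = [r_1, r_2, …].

ranges = [2.0207, 0.5000, 0.2887, 1.6050]

beam 1: φ=-135°, α=300°
  cosα=0.5000 sinα=-0.8660 | (3,7) | tMaxX 1.2200 tMaxY 0.8660 | tΔX 2.0000 tΔY 1.1547
    t=0.8660 [y] (3,6)
    t=1.2200 [x] (4,6)
    t=2.0207 [y] (4,5) — stop
  → r_1 = 2.0207
beam 2: φ=-45°, α=30°
  cosα=0.8660 sinα=0.5000 | (3,7) | tMaxX 0.7044 tMaxY 0.5000 | tΔX 1.1547 tΔY 2.0000
    t=0.5000 [y] (3,8) — stop
  → r_2 = 0.5000
beam 3: φ=45°, α=120°
  cosα=-0.5000 sinα=0.8660 | (3,7) | tMaxX 0.7800 tMaxY 0.2887 | tΔX 2.0000 tΔY 1.1547
    t=0.2887 [y] (3,8) — stop
  → r_3 = 0.2887
beam 4: φ=135°, α=210°
  cosα=-0.8660 sinα=-0.5000 | (3,7) | tMaxX 0.4503 tMaxY 1.5000 | tΔX 1.1547 tΔY 2.0000
    t=0.4503 [x] (2,7)
    t=1.5000 [y] (2,6)
    t=1.6050 [x] (1,6) — stop
  → r_4 = 1.6050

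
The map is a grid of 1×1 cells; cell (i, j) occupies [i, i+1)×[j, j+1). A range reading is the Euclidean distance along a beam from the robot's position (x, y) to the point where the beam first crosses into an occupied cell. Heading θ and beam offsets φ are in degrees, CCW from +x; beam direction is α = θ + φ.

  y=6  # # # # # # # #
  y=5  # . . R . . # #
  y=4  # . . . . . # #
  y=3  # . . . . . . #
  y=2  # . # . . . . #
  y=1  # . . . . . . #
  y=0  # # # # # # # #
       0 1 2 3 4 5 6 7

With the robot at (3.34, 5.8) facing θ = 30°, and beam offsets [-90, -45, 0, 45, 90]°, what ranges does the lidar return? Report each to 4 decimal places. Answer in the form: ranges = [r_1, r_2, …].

ranges = [5.5426, 2.7538, 0.4000, 0.2071, 0.2309]

beam 1: φ=-90°, α=300°
  cosα=0.5000 sinα=-0.8660 | (3,5) | tMaxX 1.3200 tMaxY 0.9238 | tΔX 2.0000 tΔY 1.1547
    t=0.9238 [y] (3,4)
    t=1.3200 [x] (4,4)
    t=2.0785 [y] (4,3)
    t=3.2332 [y] (4,2)
    t=3.3200 [x] (5,2)
    t=4.3879 [y] (5,1)
    t=5.3200 [x] (6,1)
    t=5.5426 [y] (6,0) — stop
  → r_1 = 5.5426
beam 2: φ=-45°, α=345°
  cosα=0.9659 sinα=-0.2588 | (3,5) | tMaxX 0.6833 tMaxY 3.0910 | tΔX 1.0353 tΔY 3.8637
    t=0.6833 [x] (4,5)
    t=1.7186 [x] (5,5)
    t=2.7538 [x] (6,5) — stop
  → r_2 = 2.7538
beam 3: φ=0°, α=30°
  cosα=0.8660 sinα=0.5000 | (3,5) | tMaxX 0.7621 tMaxY 0.4000 | tΔX 1.1547 tΔY 2.0000
    t=0.4000 [y] (3,6) — stop
  → r_3 = 0.4000
beam 4: φ=45°, α=75°
  cosα=0.2588 sinα=0.9659 | (3,5) | tMaxX 2.5500 tMaxY 0.2071 | tΔX 3.8637 tΔY 1.0353
    t=0.2071 [y] (3,6) — stop
  → r_4 = 0.2071
beam 5: φ=90°, α=120°
  cosα=-0.5000 sinα=0.8660 | (3,5) | tMaxX 0.6800 tMaxY 0.2309 | tΔX 2.0000 tΔY 1.1547
    t=0.2309 [y] (3,6) — stop
  → r_5 = 0.2309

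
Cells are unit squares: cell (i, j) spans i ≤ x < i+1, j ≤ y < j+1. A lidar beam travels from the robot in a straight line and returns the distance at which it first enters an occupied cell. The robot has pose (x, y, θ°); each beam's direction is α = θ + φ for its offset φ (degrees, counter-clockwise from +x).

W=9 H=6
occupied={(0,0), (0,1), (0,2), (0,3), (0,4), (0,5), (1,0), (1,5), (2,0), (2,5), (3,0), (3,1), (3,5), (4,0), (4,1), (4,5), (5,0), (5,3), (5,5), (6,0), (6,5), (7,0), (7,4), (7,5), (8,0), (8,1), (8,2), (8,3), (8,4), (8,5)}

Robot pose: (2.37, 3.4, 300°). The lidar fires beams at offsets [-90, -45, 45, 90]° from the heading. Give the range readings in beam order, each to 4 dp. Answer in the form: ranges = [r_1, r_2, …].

ranges = [1.5819, 2.4847, 5.8286, 3.2000]

beam 1: φ=-90°, α=210°
  direction (-0.8660, -0.5000); cell (2,3); t to first gridline: x 0.4272, y 0.8000 (then +1.1547 / +2.0000)
    (1,3) via x @ 0.4272
    (1,2) via y @ 0.8000
    (0,2) via x @ 1.5819  # hit
  → r_1 = 1.5819
beam 2: φ=-45°, α=255°
  direction (-0.2588, -0.9659); cell (2,3); t to first gridline: x 1.4296, y 0.4141 (then +3.8637 / +1.0353)
    (2,2) via y @ 0.4141
    (1,2) via x @ 1.4296
    (1,1) via y @ 1.4494
    (1,0) via y @ 2.4847  # hit
  → r_2 = 2.4847
beam 3: φ=45°, α=345°
  direction (0.9659, -0.2588); cell (2,3); t to first gridline: x 0.6522, y 1.5455 (then +1.0353 / +3.8637)
    (3,3) via x @ 0.6522
    (3,2) via y @ 1.5455
    (4,2) via x @ 1.6875
    (5,2) via x @ 2.7228
    (6,2) via x @ 3.7581
    (7,2) via x @ 4.7933
    (7,1) via y @ 5.4092
    (8,1) via x @ 5.8286  # hit
  → r_3 = 5.8286
beam 4: φ=90°, α=30°
  direction (0.8660, 0.5000); cell (2,3); t to first gridline: x 0.7275, y 1.2000 (then +1.1547 / +2.0000)
    (3,3) via x @ 0.7275
    (3,4) via y @ 1.2000
    (4,4) via x @ 1.8822
    (5,4) via x @ 3.0369
    (5,5) via y @ 3.2000  # hit
  → r_4 = 3.2000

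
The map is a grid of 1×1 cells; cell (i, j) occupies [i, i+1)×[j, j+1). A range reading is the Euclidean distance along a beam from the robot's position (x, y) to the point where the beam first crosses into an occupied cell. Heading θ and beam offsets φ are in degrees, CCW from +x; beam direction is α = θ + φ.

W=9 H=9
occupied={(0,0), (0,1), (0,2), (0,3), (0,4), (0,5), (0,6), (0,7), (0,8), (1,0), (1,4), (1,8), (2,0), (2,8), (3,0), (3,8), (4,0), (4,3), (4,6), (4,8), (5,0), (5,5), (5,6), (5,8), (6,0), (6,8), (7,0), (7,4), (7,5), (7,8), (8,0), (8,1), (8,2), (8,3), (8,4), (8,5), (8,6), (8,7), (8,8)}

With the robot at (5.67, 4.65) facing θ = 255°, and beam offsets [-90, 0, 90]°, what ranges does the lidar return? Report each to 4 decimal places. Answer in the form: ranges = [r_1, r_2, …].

ranges = [4.8347, 3.7788, 1.3769]

beam 1: φ=-90°, α=165°
  d=(-0.9659,0.2588)  start (5,4)  tX=0.6936 tY=1.3523  stride 1/|dx|=1.0353 1/|dy|=3.8637
    cross x-line → (4,4), t=0.6936
    cross y-line → (4,5), t=1.3523
    cross x-line → (3,5), t=1.7289
    cross x-line → (2,5), t=2.7642
    cross x-line → (1,5), t=3.7995
    cross x-line → (0,5), t=4.8347 (wall)
  → r_1 = 4.8347
beam 2: φ=0°, α=255°
  d=(-0.2588,-0.9659)  start (5,4)  tX=2.5887 tY=0.6729  stride 1/|dx|=3.8637 1/|dy|=1.0353
    cross y-line → (5,3), t=0.6729
    cross y-line → (5,2), t=1.7082
    cross x-line → (4,2), t=2.5887
    cross y-line → (4,1), t=2.7435
    cross y-line → (4,0), t=3.7788 (wall)
  → r_2 = 3.7788
beam 3: φ=90°, α=345°
  d=(0.9659,-0.2588)  start (5,4)  tX=0.3416 tY=2.5114  stride 1/|dx|=1.0353 1/|dy|=3.8637
    cross x-line → (6,4), t=0.3416
    cross x-line → (7,4), t=1.3769 (wall)
  → r_3 = 1.3769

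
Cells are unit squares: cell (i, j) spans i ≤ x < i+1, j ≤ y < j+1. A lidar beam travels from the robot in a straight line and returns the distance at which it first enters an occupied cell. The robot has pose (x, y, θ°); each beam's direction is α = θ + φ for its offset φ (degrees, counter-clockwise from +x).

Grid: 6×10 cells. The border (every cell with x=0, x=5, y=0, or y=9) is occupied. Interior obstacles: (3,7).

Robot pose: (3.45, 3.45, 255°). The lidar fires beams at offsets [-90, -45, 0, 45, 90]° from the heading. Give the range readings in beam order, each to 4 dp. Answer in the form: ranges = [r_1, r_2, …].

beam 1: φ=-90°, α=165°
  direction (-0.9659, 0.2588); cell (3,3); t to first gridline: x 0.4659, y 2.1250 (then +1.0353 / +3.8637)
    (2,3) via x @ 0.4659
    (1,3) via x @ 1.5012
    (1,4) via y @ 2.1250
    (0,4) via x @ 2.5364  # hit
  → r_1 = 2.5364
beam 2: φ=-45°, α=210°
  direction (-0.8660, -0.5000); cell (3,3); t to first gridline: x 0.5196, y 0.9000 (then +1.1547 / +2.0000)
    (2,3) via x @ 0.5196
    (2,2) via y @ 0.9000
    (1,2) via x @ 1.6743
    (0,2) via x @ 2.8290  # hit
  → r_2 = 2.8290
beam 3: φ=0°, α=255°
  direction (-0.2588, -0.9659); cell (3,3); t to first gridline: x 1.7387, y 0.4659 (then +3.8637 / +1.0353)
    (3,2) via y @ 0.4659
    (3,1) via y @ 1.5012
    (2,1) via x @ 1.7387
    (2,0) via y @ 2.5364  # hit
  → r_3 = 2.5364
beam 4: φ=45°, α=300°
  direction (0.5000, -0.8660); cell (3,3); t to first gridline: x 1.1000, y 0.5196 (then +2.0000 / +1.1547)
    (3,2) via y @ 0.5196
    (4,2) via x @ 1.1000
    (4,1) via y @ 1.6743
    (4,0) via y @ 2.8290  # hit
  → r_4 = 2.8290
beam 5: φ=90°, α=345°
  direction (0.9659, -0.2588); cell (3,3); t to first gridline: x 0.5694, y 1.7387 (then +1.0353 / +3.8637)
    (4,3) via x @ 0.5694
    (5,3) via x @ 1.6047  # hit
  → r_5 = 1.6047

ranges = [2.5364, 2.8290, 2.5364, 2.8290, 1.6047]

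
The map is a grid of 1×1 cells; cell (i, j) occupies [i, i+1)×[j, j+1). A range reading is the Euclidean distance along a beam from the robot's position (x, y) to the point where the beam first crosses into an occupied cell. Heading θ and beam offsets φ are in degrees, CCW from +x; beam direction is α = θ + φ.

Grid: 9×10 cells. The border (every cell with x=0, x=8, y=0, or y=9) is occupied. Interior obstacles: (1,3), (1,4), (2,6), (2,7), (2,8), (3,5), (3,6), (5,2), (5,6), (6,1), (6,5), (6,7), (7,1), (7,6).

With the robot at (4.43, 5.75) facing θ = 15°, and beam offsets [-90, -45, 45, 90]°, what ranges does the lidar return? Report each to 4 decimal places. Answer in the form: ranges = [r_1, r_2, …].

beam 1: φ=-90°, α=285°
  d=(0.2588,-0.9659)  start (4,5)  tX=2.2023 tY=0.7765  stride 1/|dx|=3.8637 1/|dy|=1.0353
    cross y-line → (4,4), t=0.7765
    cross y-line → (4,3), t=1.8117
    cross x-line → (5,3), t=2.2023
    cross y-line → (5,2), t=2.8470 (wall)
  → r_1 = 2.8470
beam 2: φ=-45°, α=330°
  d=(0.8660,-0.5000)  start (4,5)  tX=0.6582 tY=1.5000  stride 1/|dx|=1.1547 1/|dy|=2.0000
    cross x-line → (5,5), t=0.6582
    cross y-line → (5,4), t=1.5000
    cross x-line → (6,4), t=1.8129
    cross x-line → (7,4), t=2.9676
    cross y-line → (7,3), t=3.5000
    cross x-line → (8,3), t=4.1223 (wall)
  → r_2 = 4.1223
beam 3: φ=45°, α=60°
  d=(0.5000,0.8660)  start (4,5)  tX=1.1400 tY=0.2887  stride 1/|dx|=2.0000 1/|dy|=1.1547
    cross y-line → (4,6), t=0.2887
    cross x-line → (5,6), t=1.1400 (wall)
  → r_3 = 1.1400
beam 4: φ=90°, α=105°
  d=(-0.2588,0.9659)  start (4,5)  tX=1.6614 tY=0.2588  stride 1/|dx|=3.8637 1/|dy|=1.0353
    cross y-line → (4,6), t=0.2588
    cross y-line → (4,7), t=1.2941
    cross x-line → (3,7), t=1.6614
    cross y-line → (3,8), t=2.3294
    cross y-line → (3,9), t=3.3646 (wall)
  → r_4 = 3.3646

ranges = [2.8470, 4.1223, 1.1400, 3.3646]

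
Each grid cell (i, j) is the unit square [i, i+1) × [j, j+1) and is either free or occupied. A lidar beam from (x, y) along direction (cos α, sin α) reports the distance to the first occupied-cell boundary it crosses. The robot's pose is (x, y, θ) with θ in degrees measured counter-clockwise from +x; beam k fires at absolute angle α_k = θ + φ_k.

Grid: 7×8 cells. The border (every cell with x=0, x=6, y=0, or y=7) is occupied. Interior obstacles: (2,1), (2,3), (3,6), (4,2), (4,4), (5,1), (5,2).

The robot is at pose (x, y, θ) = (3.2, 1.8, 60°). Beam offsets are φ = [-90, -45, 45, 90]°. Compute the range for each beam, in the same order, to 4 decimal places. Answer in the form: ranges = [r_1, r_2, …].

beam 1: φ=-90°, α=330°
  direction (0.8660, -0.5000); cell (3,1); t to first gridline: x 0.9238, y 1.6000 (then +1.1547 / +2.0000)
    (4,1) via x @ 0.9238
    (4,0) via y @ 1.6000  # hit
  → r_1 = 1.6000
beam 2: φ=-45°, α=15°
  direction (0.9659, 0.2588); cell (3,1); t to first gridline: x 0.8282, y 0.7727 (then +1.0353 / +3.8637)
    (3,2) via y @ 0.7727
    (4,2) via x @ 0.8282  # hit
  → r_2 = 0.8282
beam 3: φ=45°, α=105°
  direction (-0.2588, 0.9659); cell (3,1); t to first gridline: x 0.7727, y 0.2071 (then +3.8637 / +1.0353)
    (3,2) via y @ 0.2071
    (2,2) via x @ 0.7727
    (2,3) via y @ 1.2423  # hit
  → r_3 = 1.2423
beam 4: φ=90°, α=150°
  direction (-0.8660, 0.5000); cell (3,1); t to first gridline: x 0.2309, y 0.4000 (then +1.1547 / +2.0000)
    (2,1) via x @ 0.2309  # hit
  → r_4 = 0.2309

ranges = [1.6000, 0.8282, 1.2423, 0.2309]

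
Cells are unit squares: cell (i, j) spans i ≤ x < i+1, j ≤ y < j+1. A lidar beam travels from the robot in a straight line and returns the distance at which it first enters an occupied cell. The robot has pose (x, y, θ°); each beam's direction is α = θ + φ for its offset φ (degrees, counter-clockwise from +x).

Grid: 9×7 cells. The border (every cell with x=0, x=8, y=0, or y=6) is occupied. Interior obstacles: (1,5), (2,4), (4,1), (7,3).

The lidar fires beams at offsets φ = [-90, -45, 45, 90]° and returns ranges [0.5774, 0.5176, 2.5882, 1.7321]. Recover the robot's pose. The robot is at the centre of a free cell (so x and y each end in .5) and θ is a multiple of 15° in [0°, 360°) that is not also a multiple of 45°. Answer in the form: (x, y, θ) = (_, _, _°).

(x, y, θ) = (7.5, 2.5, 150°)

Candidates: 31 free-cell centres × 16 headings = 496 poses. Raycast each; keep the one whose scan matches to 4 dp.
  (3.5, 3.5, 285°): beam 1 = 2.5882 ≠ 0.5774 ✗
  (5.5, 5.5, 240°): beam 1 = 1.0000 ≠ 0.5774 ✗
  (3.5, 1.5, 150°): beam 1 = 5.1962 ≠ 0.5774 ✗
  …
  (7.5, 2.5, 150°): r_1=0.5774, r_2=0.5176, r_3=2.5882, r_4=1.7321 — all match ✓
Unique over the lattice → pose = (7.5, 2.5, 150°).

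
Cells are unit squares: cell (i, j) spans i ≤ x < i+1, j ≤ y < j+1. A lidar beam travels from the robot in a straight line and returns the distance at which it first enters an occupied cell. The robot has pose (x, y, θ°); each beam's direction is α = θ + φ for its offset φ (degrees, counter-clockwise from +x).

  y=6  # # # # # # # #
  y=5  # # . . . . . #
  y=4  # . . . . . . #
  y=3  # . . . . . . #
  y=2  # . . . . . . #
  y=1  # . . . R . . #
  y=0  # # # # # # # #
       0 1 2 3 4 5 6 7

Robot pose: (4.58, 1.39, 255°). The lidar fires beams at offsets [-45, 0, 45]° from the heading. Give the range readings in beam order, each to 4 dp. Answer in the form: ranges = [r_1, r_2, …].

ranges = [0.7800, 0.4038, 0.4503]

beam 1: φ=-45°, α=210°
  dir = (cos 210°, sin 210°) = (-0.8660, -0.5000); from cell (4,1)
  next x-line at t=0.6697, next y-line at t=0.7800; Δt_x=1.1547, Δt_y=2.0000
    x: enter (3,1) at t=0.6697
    y: enter (3,0) at t=0.7800 ← occupied
  → r_1 = 0.7800
beam 2: φ=0°, α=255°
  dir = (cos 255°, sin 255°) = (-0.2588, -0.9659); from cell (4,1)
  next x-line at t=2.2409, next y-line at t=0.4038; Δt_x=3.8637, Δt_y=1.0353
    y: enter (4,0) at t=0.4038 ← occupied
  → r_2 = 0.4038
beam 3: φ=45°, α=300°
  dir = (cos 300°, sin 300°) = (0.5000, -0.8660); from cell (4,1)
  next x-line at t=0.8400, next y-line at t=0.4503; Δt_x=2.0000, Δt_y=1.1547
    y: enter (4,0) at t=0.4503 ← occupied
  → r_3 = 0.4503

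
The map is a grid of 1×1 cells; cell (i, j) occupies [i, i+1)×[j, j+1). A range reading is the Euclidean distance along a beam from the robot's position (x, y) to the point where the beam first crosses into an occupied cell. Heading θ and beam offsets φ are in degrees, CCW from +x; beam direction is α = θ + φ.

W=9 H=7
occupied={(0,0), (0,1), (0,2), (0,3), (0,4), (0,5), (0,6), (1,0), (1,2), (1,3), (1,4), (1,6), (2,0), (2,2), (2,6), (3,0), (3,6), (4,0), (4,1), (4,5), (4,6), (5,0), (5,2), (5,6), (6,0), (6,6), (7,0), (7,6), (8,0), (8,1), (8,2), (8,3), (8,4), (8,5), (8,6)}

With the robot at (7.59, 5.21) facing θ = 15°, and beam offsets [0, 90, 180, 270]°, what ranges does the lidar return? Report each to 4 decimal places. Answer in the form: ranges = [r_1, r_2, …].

ranges = [0.4245, 0.8179, 5.7872, 1.5841]

beam 1: φ=0°, α=15°
  cosα=0.9659 sinα=0.2588 | (7,5) | tMaxX 0.4245 tMaxY 3.0523 | tΔX 1.0353 tΔY 3.8637
    t=0.4245 [x] (8,5) — stop
  → r_1 = 0.4245
beam 2: φ=90°, α=105°
  cosα=-0.2588 sinα=0.9659 | (7,5) | tMaxX 2.2796 tMaxY 0.8179 | tΔX 3.8637 tΔY 1.0353
    t=0.8179 [y] (7,6) — stop
  → r_2 = 0.8179
beam 3: φ=180°, α=195°
  cosα=-0.9659 sinα=-0.2588 | (7,5) | tMaxX 0.6108 tMaxY 0.8114 | tΔX 1.0353 tΔY 3.8637
    t=0.6108 [x] (6,5)
    t=0.8114 [y] (6,4)
    t=1.6461 [x] (5,4)
    t=2.6814 [x] (4,4)
    t=3.7166 [x] (3,4)
    t=4.6751 [y] (3,3)
    t=4.7519 [x] (2,3)
    t=5.7872 [x] (1,3) — stop
  → r_3 = 5.7872
beam 4: φ=270°, α=285°
  cosα=0.2588 sinα=-0.9659 | (7,5) | tMaxX 1.5841 tMaxY 0.2174 | tΔX 3.8637 tΔY 1.0353
    t=0.2174 [y] (7,4)
    t=1.2527 [y] (7,3)
    t=1.5841 [x] (8,3) — stop
  → r_4 = 1.5841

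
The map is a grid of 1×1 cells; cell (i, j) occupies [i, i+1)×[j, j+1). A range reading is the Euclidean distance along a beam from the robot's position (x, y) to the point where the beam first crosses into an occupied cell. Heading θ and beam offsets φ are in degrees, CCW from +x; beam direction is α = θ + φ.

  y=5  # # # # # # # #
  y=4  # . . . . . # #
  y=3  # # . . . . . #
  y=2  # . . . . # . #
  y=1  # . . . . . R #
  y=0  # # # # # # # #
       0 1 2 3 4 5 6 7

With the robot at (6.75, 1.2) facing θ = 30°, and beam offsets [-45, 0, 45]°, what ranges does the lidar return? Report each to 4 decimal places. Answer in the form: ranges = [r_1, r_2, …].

ranges = [0.2588, 0.2887, 0.9659]

beam 1: φ=-45°, α=345°
  d=(0.9659,-0.2588)  start (6,1)  tX=0.2588 tY=0.7727  stride 1/|dx|=1.0353 1/|dy|=3.8637
    cross x-line → (7,1), t=0.2588 (wall)
  → r_1 = 0.2588
beam 2: φ=0°, α=30°
  d=(0.8660,0.5000)  start (6,1)  tX=0.2887 tY=1.6000  stride 1/|dx|=1.1547 1/|dy|=2.0000
    cross x-line → (7,1), t=0.2887 (wall)
  → r_2 = 0.2887
beam 3: φ=45°, α=75°
  d=(0.2588,0.9659)  start (6,1)  tX=0.9659 tY=0.8282  stride 1/|dx|=3.8637 1/|dy|=1.0353
    cross y-line → (6,2), t=0.8282
    cross x-line → (7,2), t=0.9659 (wall)
  → r_3 = 0.9659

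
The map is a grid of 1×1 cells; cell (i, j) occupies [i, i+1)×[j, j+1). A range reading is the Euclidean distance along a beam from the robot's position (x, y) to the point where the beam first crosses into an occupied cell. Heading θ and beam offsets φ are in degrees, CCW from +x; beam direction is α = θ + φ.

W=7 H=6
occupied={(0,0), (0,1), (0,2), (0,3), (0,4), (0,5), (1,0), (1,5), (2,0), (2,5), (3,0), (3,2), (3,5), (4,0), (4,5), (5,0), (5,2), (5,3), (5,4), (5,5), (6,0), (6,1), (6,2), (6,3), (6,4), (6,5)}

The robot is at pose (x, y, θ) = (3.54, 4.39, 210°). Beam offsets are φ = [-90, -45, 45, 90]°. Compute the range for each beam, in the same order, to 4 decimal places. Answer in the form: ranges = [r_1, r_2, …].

beam 1: φ=-90°, α=120°
  cosα=-0.5000 sinα=0.8660 | (3,4) | tMaxX 1.0800 tMaxY 0.7044 | tΔX 2.0000 tΔY 1.1547
    t=0.7044 [y] (3,5) — stop
  → r_1 = 0.7044
beam 2: φ=-45°, α=165°
  cosα=-0.9659 sinα=0.2588 | (3,4) | tMaxX 0.5590 tMaxY 2.3569 | tΔX 1.0353 tΔY 3.8637
    t=0.5590 [x] (2,4)
    t=1.5943 [x] (1,4)
    t=2.3569 [y] (1,5) — stop
  → r_2 = 2.3569
beam 3: φ=45°, α=255°
  cosα=-0.2588 sinα=-0.9659 | (3,4) | tMaxX 2.0864 tMaxY 0.4038 | tΔX 3.8637 tΔY 1.0353
    t=0.4038 [y] (3,3)
    t=1.4390 [y] (3,2) — stop
  → r_3 = 1.4390
beam 4: φ=90°, α=300°
  cosα=0.5000 sinα=-0.8660 | (3,4) | tMaxX 0.9200 tMaxY 0.4503 | tΔX 2.0000 tΔY 1.1547
    t=0.4503 [y] (3,3)
    t=0.9200 [x] (4,3)
    t=1.6050 [y] (4,2)
    t=2.7597 [y] (4,1)
    t=2.9200 [x] (5,1)
    t=3.9144 [y] (5,0) — stop
  → r_4 = 3.9144

ranges = [0.7044, 2.3569, 1.4390, 3.9144]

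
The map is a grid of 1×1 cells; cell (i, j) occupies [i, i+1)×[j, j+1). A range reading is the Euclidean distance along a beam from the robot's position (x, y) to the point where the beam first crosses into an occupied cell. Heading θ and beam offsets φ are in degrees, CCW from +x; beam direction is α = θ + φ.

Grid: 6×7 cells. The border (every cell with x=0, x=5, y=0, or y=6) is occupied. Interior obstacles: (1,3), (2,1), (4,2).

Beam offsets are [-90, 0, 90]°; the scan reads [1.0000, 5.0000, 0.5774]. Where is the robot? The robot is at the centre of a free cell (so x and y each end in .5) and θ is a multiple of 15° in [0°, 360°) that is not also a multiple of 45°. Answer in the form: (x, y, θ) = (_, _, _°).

Candidates: 17 free-cell centres × 16 headings = 272 poses. Raycast each; keep the one whose scan matches to 4 dp.
  (3.5, 3.5, 75°): beam 1 = 1.5529 ≠ 1.0000 ✗
  (2.5, 5.5, 300°): beam 1 = 1.7321 ≠ 1.0000 ✗
  (4.5, 4.5, 165°): beam 1 = 1.5529 ≠ 1.0000 ✗
  …
  (3.5, 1.5, 120°): r_1=1.0000, r_2=5.0000, r_3=0.5774 — all match ✓
Unique over the lattice → pose = (3.5, 1.5, 120°).

(x, y, θ) = (3.5, 1.5, 120°)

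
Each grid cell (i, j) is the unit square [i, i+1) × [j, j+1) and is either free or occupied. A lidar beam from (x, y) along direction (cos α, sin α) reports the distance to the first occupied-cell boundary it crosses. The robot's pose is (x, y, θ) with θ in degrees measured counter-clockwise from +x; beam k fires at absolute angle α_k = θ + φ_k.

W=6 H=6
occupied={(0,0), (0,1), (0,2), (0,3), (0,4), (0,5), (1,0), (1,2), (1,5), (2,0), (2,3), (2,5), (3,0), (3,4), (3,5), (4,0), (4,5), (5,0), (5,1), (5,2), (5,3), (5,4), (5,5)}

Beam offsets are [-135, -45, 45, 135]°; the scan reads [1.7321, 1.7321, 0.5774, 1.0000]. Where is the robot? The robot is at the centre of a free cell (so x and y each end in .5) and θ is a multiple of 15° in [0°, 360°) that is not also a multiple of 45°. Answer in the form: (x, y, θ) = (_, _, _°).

The pose lattice has 13·16 = 208 candidates. Test each by forward raycasting.
  (3.5, 3.5, 345°): beam 1 = 0.5774 ≠ 1.7321 ✗
  (1.5, 4.5, 240°): beam 1 = 0.5176 ≠ 1.7321 ✗
  (2.5, 2.5, 195°): beam 1 = 0.5774 ≠ 1.7321 ✗
  (3.5, 1.5, 60°): beam 1 = 0.5176 ≠ 1.7321 ✗
  …
  (4.5, 2.5, 285°): r_1=1.7321, r_2=1.7321, r_3=0.5774, r_4=1.0000 — all match ✓
Unique over the lattice → pose = (4.5, 2.5, 285°).

(x, y, θ) = (4.5, 2.5, 285°)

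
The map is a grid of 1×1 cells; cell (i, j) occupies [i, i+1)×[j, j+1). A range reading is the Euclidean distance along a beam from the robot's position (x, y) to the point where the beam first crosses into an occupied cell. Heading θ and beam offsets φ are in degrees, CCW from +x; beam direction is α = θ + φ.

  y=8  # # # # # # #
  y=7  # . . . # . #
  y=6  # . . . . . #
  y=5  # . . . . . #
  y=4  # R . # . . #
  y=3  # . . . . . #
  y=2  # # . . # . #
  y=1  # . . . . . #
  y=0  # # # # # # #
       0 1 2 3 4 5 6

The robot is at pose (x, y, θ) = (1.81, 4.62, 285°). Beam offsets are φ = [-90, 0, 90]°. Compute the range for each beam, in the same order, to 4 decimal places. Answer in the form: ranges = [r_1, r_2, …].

beam 1: φ=-90°, α=195°
  direction (-0.9659, -0.2588); cell (1,4); t to first gridline: x 0.8386, y 2.3955 (then +1.0353 / +3.8637)
    (0,4) via x @ 0.8386  # hit
  → r_1 = 0.8386
beam 2: φ=0°, α=285°
  direction (0.2588, -0.9659); cell (1,4); t to first gridline: x 0.7341, y 0.6419 (then +3.8637 / +1.0353)
    (1,3) via y @ 0.6419
    (2,3) via x @ 0.7341
    (2,2) via y @ 1.6771
    (2,1) via y @ 2.7124
    (2,0) via y @ 3.7477  # hit
  → r_2 = 3.7477
beam 3: φ=90°, α=15°
  direction (0.9659, 0.2588); cell (1,4); t to first gridline: x 0.1967, y 1.4682 (then +1.0353 / +3.8637)
    (2,4) via x @ 0.1967
    (3,4) via x @ 1.2320  # hit
  → r_3 = 1.2320

ranges = [0.8386, 3.7477, 1.2320]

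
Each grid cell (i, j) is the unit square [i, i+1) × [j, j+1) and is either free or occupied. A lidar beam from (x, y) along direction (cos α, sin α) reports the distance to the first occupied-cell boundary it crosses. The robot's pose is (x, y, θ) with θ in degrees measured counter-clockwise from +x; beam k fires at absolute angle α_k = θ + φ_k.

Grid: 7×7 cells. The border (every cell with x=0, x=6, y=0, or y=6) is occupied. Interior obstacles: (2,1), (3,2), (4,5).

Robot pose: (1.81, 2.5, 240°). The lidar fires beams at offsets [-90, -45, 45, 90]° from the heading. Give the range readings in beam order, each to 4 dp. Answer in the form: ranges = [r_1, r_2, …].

ranges = [0.9353, 0.8386, 0.7341, 1.0000]

beam 1: φ=-90°, α=150°
  direction (-0.8660, 0.5000); cell (1,2); t to first gridline: x 0.9353, y 1.0000 (then +1.1547 / +2.0000)
    (0,2) via x @ 0.9353  # hit
  → r_1 = 0.9353
beam 2: φ=-45°, α=195°
  direction (-0.9659, -0.2588); cell (1,2); t to first gridline: x 0.8386, y 1.9319 (then +1.0353 / +3.8637)
    (0,2) via x @ 0.8386  # hit
  → r_2 = 0.8386
beam 3: φ=45°, α=285°
  direction (0.2588, -0.9659); cell (1,2); t to first gridline: x 0.7341, y 0.5176 (then +3.8637 / +1.0353)
    (1,1) via y @ 0.5176
    (2,1) via x @ 0.7341  # hit
  → r_3 = 0.7341
beam 4: φ=90°, α=330°
  direction (0.8660, -0.5000); cell (1,2); t to first gridline: x 0.2194, y 1.0000 (then +1.1547 / +2.0000)
    (2,2) via x @ 0.2194
    (2,1) via y @ 1.0000  # hit
  → r_4 = 1.0000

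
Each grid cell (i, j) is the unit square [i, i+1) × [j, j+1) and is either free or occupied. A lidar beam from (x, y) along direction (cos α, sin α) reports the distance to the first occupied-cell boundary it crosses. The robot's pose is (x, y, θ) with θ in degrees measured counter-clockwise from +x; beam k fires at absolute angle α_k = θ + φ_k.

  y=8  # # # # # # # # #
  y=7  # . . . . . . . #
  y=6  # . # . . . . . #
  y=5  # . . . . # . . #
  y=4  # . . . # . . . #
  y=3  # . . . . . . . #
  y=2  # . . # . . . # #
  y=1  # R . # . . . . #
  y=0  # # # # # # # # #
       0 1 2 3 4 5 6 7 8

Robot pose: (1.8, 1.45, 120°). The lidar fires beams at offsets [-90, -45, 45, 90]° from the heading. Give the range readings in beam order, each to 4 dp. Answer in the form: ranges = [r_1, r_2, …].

beam 1: φ=-90°, α=30°
  dir = (cos 30°, sin 30°) = (0.8660, 0.5000); from cell (1,1)
  next x-line at t=0.2309, next y-line at t=1.1000; Δt_x=1.1547, Δt_y=2.0000
    x: enter (2,1) at t=0.2309
    y: enter (2,2) at t=1.1000
    x: enter (3,2) at t=1.3856 ← occupied
  → r_1 = 1.3856
beam 2: φ=-45°, α=75°
  dir = (cos 75°, sin 75°) = (0.2588, 0.9659); from cell (1,1)
  next x-line at t=0.7727, next y-line at t=0.5694; Δt_x=3.8637, Δt_y=1.0353
    y: enter (1,2) at t=0.5694
    x: enter (2,2) at t=0.7727
    y: enter (2,3) at t=1.6047
    y: enter (2,4) at t=2.6400
    y: enter (2,5) at t=3.6752
    x: enter (3,5) at t=4.6364
    y: enter (3,6) at t=4.7105
    y: enter (3,7) at t=5.7458
    y: enter (3,8) at t=6.7811 ← occupied
  → r_2 = 6.7811
beam 3: φ=45°, α=165°
  dir = (cos 165°, sin 165°) = (-0.9659, 0.2588); from cell (1,1)
  next x-line at t=0.8282, next y-line at t=2.1250; Δt_x=1.0353, Δt_y=3.8637
    x: enter (0,1) at t=0.8282 ← occupied
  → r_3 = 0.8282
beam 4: φ=90°, α=210°
  dir = (cos 210°, sin 210°) = (-0.8660, -0.5000); from cell (1,1)
  next x-line at t=0.9238, next y-line at t=0.9000; Δt_x=1.1547, Δt_y=2.0000
    y: enter (1,0) at t=0.9000 ← occupied
  → r_4 = 0.9000

ranges = [1.3856, 6.7811, 0.8282, 0.9000]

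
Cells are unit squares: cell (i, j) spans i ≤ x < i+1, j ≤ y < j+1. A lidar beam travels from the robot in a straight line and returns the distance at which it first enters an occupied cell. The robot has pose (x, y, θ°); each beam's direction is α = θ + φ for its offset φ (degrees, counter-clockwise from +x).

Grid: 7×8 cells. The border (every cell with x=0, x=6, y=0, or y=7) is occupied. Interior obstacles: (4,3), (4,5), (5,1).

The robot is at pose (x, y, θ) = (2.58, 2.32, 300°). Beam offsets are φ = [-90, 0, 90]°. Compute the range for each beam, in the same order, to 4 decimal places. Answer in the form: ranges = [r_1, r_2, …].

ranges = [1.8244, 1.5242, 1.6397]

beam 1: φ=-90°, α=210°
  direction (-0.8660, -0.5000); cell (2,2); t to first gridline: x 0.6697, y 0.6400 (then +1.1547 / +2.0000)
    (2,1) via y @ 0.6400
    (1,1) via x @ 0.6697
    (0,1) via x @ 1.8244  # hit
  → r_1 = 1.8244
beam 2: φ=0°, α=300°
  direction (0.5000, -0.8660); cell (2,2); t to first gridline: x 0.8400, y 0.3695 (then +2.0000 / +1.1547)
    (2,1) via y @ 0.3695
    (3,1) via x @ 0.8400
    (3,0) via y @ 1.5242  # hit
  → r_2 = 1.5242
beam 3: φ=90°, α=30°
  direction (0.8660, 0.5000); cell (2,2); t to first gridline: x 0.4850, y 1.3600 (then +1.1547 / +2.0000)
    (3,2) via x @ 0.4850
    (3,3) via y @ 1.3600
    (4,3) via x @ 1.6397  # hit
  → r_3 = 1.6397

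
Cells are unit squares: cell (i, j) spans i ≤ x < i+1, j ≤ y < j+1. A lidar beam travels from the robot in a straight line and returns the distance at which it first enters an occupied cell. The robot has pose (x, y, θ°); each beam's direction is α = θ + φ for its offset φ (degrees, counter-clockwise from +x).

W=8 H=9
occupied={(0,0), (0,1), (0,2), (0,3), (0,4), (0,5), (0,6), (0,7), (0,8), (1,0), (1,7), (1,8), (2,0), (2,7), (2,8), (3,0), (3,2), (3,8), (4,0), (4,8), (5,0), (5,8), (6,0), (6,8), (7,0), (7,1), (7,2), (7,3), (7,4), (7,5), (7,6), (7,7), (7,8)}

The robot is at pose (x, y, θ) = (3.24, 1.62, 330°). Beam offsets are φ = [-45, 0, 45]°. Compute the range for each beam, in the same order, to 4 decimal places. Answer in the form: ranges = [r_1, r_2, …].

beam 1: φ=-45°, α=285°
  direction (0.2588, -0.9659); cell (3,1); t to first gridline: x 2.9364, y 0.6419 (then +3.8637 / +1.0353)
    (3,0) via y @ 0.6419  # hit
  → r_1 = 0.6419
beam 2: φ=0°, α=330°
  direction (0.8660, -0.5000); cell (3,1); t to first gridline: x 0.8776, y 1.2400 (then +1.1547 / +2.0000)
    (4,1) via x @ 0.8776
    (4,0) via y @ 1.2400  # hit
  → r_2 = 1.2400
beam 3: φ=45°, α=15°
  direction (0.9659, 0.2588); cell (3,1); t to first gridline: x 0.7868, y 1.4682 (then +1.0353 / +3.8637)
    (4,1) via x @ 0.7868
    (4,2) via y @ 1.4682
    (5,2) via x @ 1.8221
    (6,2) via x @ 2.8574
    (7,2) via x @ 3.8926  # hit
  → r_3 = 3.8926

ranges = [0.6419, 1.2400, 3.8926]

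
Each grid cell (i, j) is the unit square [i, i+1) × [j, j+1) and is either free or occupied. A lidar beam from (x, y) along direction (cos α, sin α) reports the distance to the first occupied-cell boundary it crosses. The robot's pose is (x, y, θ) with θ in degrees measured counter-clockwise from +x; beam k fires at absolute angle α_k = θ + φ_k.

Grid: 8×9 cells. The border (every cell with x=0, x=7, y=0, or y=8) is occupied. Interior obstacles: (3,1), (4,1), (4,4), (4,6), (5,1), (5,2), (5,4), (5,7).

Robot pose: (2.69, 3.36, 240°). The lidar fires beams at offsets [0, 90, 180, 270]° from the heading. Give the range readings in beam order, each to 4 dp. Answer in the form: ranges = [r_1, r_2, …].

ranges = [2.7251, 2.6674, 3.0484, 1.9514]

beam 1: φ=0°, α=240°
  d=(-0.5000,-0.8660)  start (2,3)  tX=1.3800 tY=0.4157  stride 1/|dx|=2.0000 1/|dy|=1.1547
    cross y-line → (2,2), t=0.4157
    cross x-line → (1,2), t=1.3800
    cross y-line → (1,1), t=1.5704
    cross y-line → (1,0), t=2.7251 (wall)
  → r_1 = 2.7251
beam 2: φ=90°, α=330°
  d=(0.8660,-0.5000)  start (2,3)  tX=0.3580 tY=0.7200  stride 1/|dx|=1.1547 1/|dy|=2.0000
    cross x-line → (3,3), t=0.3580
    cross y-line → (3,2), t=0.7200
    cross x-line → (4,2), t=1.5127
    cross x-line → (5,2), t=2.6674 (wall)
  → r_2 = 2.6674
beam 3: φ=180°, α=60°
  d=(0.5000,0.8660)  start (2,3)  tX=0.6200 tY=0.7390  stride 1/|dx|=2.0000 1/|dy|=1.1547
    cross x-line → (3,3), t=0.6200
    cross y-line → (3,4), t=0.7390
    cross y-line → (3,5), t=1.8937
    cross x-line → (4,5), t=2.6200
    cross y-line → (4,6), t=3.0484 (wall)
  → r_3 = 3.0484
beam 4: φ=270°, α=150°
  d=(-0.8660,0.5000)  start (2,3)  tX=0.7967 tY=1.2800  stride 1/|dx|=1.1547 1/|dy|=2.0000
    cross x-line → (1,3), t=0.7967
    cross y-line → (1,4), t=1.2800
    cross x-line → (0,4), t=1.9514 (wall)
  → r_4 = 1.9514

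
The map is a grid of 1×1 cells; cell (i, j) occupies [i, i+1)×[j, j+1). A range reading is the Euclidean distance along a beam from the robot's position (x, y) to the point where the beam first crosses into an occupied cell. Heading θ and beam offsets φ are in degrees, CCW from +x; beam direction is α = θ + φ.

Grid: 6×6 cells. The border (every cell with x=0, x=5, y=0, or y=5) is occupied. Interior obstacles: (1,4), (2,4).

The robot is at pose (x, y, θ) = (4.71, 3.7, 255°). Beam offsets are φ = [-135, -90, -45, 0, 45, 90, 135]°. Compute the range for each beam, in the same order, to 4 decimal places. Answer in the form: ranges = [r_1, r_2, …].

beam 1: φ=-135°, α=120°
  d=(-0.5000,0.8660)  start (4,3)  tX=1.4200 tY=0.3464  stride 1/|dx|=2.0000 1/|dy|=1.1547
    cross y-line → (4,4), t=0.3464
    cross x-line → (3,4), t=1.4200
    cross y-line → (3,5), t=1.5011 (wall)
  → r_1 = 1.5011
beam 2: φ=-90°, α=165°
  d=(-0.9659,0.2588)  start (4,3)  tX=0.7350 tY=1.1591  stride 1/|dx|=1.0353 1/|dy|=3.8637
    cross x-line → (3,3), t=0.7350
    cross y-line → (3,4), t=1.1591
    cross x-line → (2,4), t=1.7703 (wall)
  → r_2 = 1.7703
beam 3: φ=-45°, α=210°
  d=(-0.8660,-0.5000)  start (4,3)  tX=0.8198 tY=1.4000  stride 1/|dx|=1.1547 1/|dy|=2.0000
    cross x-line → (3,3), t=0.8198
    cross y-line → (3,2), t=1.4000
    cross x-line → (2,2), t=1.9745
    cross x-line → (1,2), t=3.1292
    cross y-line → (1,1), t=3.4000
    cross x-line → (0,1), t=4.2839 (wall)
  → r_3 = 4.2839
beam 4: φ=0°, α=255°
  d=(-0.2588,-0.9659)  start (4,3)  tX=2.7432 tY=0.7247  stride 1/|dx|=3.8637 1/|dy|=1.0353
    cross y-line → (4,2), t=0.7247
    cross y-line → (4,1), t=1.7600
    cross x-line → (3,1), t=2.7432
    cross y-line → (3,0), t=2.7952 (wall)
  → r_4 = 2.7952
beam 5: φ=45°, α=300°
  d=(0.5000,-0.8660)  start (4,3)  tX=0.5800 tY=0.8083  stride 1/|dx|=2.0000 1/|dy|=1.1547
    cross x-line → (5,3), t=0.5800 (wall)
  → r_5 = 0.5800
beam 6: φ=90°, α=345°
  d=(0.9659,-0.2588)  start (4,3)  tX=0.3002 tY=2.7046  stride 1/|dx|=1.0353 1/|dy|=3.8637
    cross x-line → (5,3), t=0.3002 (wall)
  → r_6 = 0.3002
beam 7: φ=135°, α=30°
  d=(0.8660,0.5000)  start (4,3)  tX=0.3349 tY=0.6000  stride 1/|dx|=1.1547 1/|dy|=2.0000
    cross x-line → (5,3), t=0.3349 (wall)
  → r_7 = 0.3349

ranges = [1.5011, 1.7703, 4.2839, 2.7952, 0.5800, 0.3002, 0.3349]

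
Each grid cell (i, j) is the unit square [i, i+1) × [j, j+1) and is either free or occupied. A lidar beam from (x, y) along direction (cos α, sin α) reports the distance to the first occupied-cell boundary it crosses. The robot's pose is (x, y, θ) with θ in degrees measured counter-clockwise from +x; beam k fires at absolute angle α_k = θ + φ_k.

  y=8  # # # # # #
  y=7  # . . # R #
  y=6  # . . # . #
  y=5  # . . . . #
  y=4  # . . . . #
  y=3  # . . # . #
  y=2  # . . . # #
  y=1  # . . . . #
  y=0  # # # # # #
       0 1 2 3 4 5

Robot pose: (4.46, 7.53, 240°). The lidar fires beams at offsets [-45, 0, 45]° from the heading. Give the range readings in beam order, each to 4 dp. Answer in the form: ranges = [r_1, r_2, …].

ranges = [0.4762, 0.9200, 2.0864]

beam 1: φ=-45°, α=195°
  cosα=-0.9659 sinα=-0.2588 | (4,7) | tMaxX 0.4762 tMaxY 2.0478 | tΔX 1.0353 tΔY 3.8637
    t=0.4762 [x] (3,7) — stop
  → r_1 = 0.4762
beam 2: φ=0°, α=240°
  cosα=-0.5000 sinα=-0.8660 | (4,7) | tMaxX 0.9200 tMaxY 0.6120 | tΔX 2.0000 tΔY 1.1547
    t=0.6120 [y] (4,6)
    t=0.9200 [x] (3,6) — stop
  → r_2 = 0.9200
beam 3: φ=45°, α=285°
  cosα=0.2588 sinα=-0.9659 | (4,7) | tMaxX 2.0864 tMaxY 0.5487 | tΔX 3.8637 tΔY 1.0353
    t=0.5487 [y] (4,6)
    t=1.5840 [y] (4,5)
    t=2.0864 [x] (5,5) — stop
  → r_3 = 2.0864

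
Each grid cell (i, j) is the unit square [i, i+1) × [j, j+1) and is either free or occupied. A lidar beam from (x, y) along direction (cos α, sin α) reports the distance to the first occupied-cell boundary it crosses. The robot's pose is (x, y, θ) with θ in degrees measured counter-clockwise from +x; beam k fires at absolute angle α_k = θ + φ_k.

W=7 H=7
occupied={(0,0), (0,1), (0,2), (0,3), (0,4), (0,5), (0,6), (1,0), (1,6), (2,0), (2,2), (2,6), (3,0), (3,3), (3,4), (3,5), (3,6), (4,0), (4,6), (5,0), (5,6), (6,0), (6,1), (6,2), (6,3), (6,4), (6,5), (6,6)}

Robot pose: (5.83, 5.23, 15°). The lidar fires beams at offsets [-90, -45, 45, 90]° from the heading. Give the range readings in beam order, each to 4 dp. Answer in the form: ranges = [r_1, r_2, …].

ranges = [0.6568, 0.1963, 0.3400, 0.7972]

beam 1: φ=-90°, α=285°
  cosα=0.2588 sinα=-0.9659 | (5,5) | tMaxX 0.6568 tMaxY 0.2381 | tΔX 3.8637 tΔY 1.0353
    t=0.2381 [y] (5,4)
    t=0.6568 [x] (6,4) — stop
  → r_1 = 0.6568
beam 2: φ=-45°, α=330°
  cosα=0.8660 sinα=-0.5000 | (5,5) | tMaxX 0.1963 tMaxY 0.4600 | tΔX 1.1547 tΔY 2.0000
    t=0.1963 [x] (6,5) — stop
  → r_2 = 0.1963
beam 3: φ=45°, α=60°
  cosα=0.5000 sinα=0.8660 | (5,5) | tMaxX 0.3400 tMaxY 0.8891 | tΔX 2.0000 tΔY 1.1547
    t=0.3400 [x] (6,5) — stop
  → r_3 = 0.3400
beam 4: φ=90°, α=105°
  cosα=-0.2588 sinα=0.9659 | (5,5) | tMaxX 3.2069 tMaxY 0.7972 | tΔX 3.8637 tΔY 1.0353
    t=0.7972 [y] (5,6) — stop
  → r_4 = 0.7972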